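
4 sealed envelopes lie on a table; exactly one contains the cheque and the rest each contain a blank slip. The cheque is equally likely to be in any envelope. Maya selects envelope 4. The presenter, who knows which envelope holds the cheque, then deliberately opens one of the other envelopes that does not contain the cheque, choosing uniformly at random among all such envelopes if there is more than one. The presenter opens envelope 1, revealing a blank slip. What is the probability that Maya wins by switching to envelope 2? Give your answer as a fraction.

3/8

Consider each possible location of the cheque in turn.
If it is in envelope 1 (prior 1/4): the presenter opened envelope 1, so this case is ruled out; weight (1/4)·0 = 0.
If it is in either of envelopes 2 and 3 (prior 1/4 each): the presenter has 2 equally likely choices, so probability 1/2; weight (1/4)·(1/2) = 1/8 each.
If it is in envelope 4 (prior 1/4): the presenter has 3 equally likely choices, so probability 1/3; weight (1/4)·(1/3) = 1/12.
The weights sum to 1/3.
So P(the cheque in envelope 2 | the presenter opened envelope 1) = (1/8) / (1/3) = 3/8.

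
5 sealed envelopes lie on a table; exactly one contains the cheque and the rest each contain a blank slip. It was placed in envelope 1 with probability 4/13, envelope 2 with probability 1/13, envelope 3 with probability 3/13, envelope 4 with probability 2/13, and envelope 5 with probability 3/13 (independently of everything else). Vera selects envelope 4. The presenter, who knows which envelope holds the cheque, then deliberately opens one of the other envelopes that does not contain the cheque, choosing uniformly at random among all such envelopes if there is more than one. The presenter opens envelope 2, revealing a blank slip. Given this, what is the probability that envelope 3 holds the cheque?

6/23

Apply Bayes' rule, conditioning on where the cheque actually is.
If it is in envelope 1 (prior 4/13): the presenter has 3 equally likely choices, so probability 1/3; weight (4/13)·(1/3) = 4/39.
If it is in envelope 2 (prior 1/13): the presenter opened envelope 2, so this case is ruled out; weight (1/13)·0 = 0.
If it is in either of envelopes 3 and 5 (prior 3/13 each): the presenter has 3 equally likely choices, so probability 1/3; weight (3/13)·(1/3) = 1/13 each.
If it is in envelope 4 (prior 2/13): the presenter has 4 equally likely choices, so probability 1/4; weight (2/13)·(1/4) = 1/26.
The weights sum to 23/78.
So P(the cheque in envelope 3 | the presenter opened envelope 2) = (1/13) / (23/78) = 6/23.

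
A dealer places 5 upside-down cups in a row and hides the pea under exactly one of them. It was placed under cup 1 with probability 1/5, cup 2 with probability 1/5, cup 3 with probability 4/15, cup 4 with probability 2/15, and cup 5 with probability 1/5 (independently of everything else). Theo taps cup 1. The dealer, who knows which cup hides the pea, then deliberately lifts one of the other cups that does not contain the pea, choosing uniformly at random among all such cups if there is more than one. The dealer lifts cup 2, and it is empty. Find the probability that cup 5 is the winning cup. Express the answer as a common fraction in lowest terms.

4/15

Condition on the true location of the pea.
If it is under cup 1 (prior 1/5): the dealer has 4 equally likely choices, so probability 1/4; weight (1/5)·(1/4) = 1/20.
If it is under cup 2 (prior 1/5): the dealer opened cup 2, so this case is ruled out; weight (1/5)·0 = 0.
If it is under cup 3 (prior 4/15): the dealer has 3 equally likely choices, so probability 1/3; weight (4/15)·(1/3) = 4/45.
If it is under cup 4 (prior 2/15): the dealer has 3 equally likely choices, so probability 1/3; weight (2/15)·(1/3) = 2/45.
If it is under cup 5 (prior 1/5): the dealer has 3 equally likely choices, so probability 1/3; weight (1/5)·(1/3) = 1/15.
The weights sum to 1/4.
So P(the pea under cup 5 | the dealer opened cup 2) = (1/15) / (1/4) = 4/15.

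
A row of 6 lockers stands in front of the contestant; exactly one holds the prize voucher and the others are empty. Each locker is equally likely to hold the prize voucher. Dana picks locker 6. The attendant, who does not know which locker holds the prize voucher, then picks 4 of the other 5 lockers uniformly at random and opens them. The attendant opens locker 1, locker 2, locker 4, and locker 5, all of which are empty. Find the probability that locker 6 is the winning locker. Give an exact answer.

Apply Bayes' rule, conditioning on where the prize voucher actually is.
If it is in any of lockers 1, 2, 4, and 5 (prior 1/6 each): that locker was opened and seen not to hold the prize — ruled out; weight (1/6)·0 = 0 each.
If it is in either of lockers 3 and 6 (prior 1/6 each): the attendant picks exactly this set with probability 1/5 regardless, and none is the prize; weight (1/6)·(1/5) = 1/30 each.
The weights sum to 1/15.
So P(the prize voucher in locker 6 | the attendant opened locker 1, locker 2, locker 4, and locker 5) = (1/30) / (1/15) = 1/2.

1/2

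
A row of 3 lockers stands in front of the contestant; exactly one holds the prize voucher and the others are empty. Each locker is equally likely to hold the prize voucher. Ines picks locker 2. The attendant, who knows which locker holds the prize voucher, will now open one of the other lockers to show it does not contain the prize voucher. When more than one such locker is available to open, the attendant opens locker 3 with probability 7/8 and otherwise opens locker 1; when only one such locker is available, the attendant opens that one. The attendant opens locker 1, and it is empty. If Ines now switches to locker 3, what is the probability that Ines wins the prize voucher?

8/9

Consider each possible location of the prize voucher in turn.
If it is in locker 1 (prior 1/3): the attendant opened locker 1, so this case is ruled out; weight (1/3)·0 = 0.
If it is in locker 2 (prior 1/3): locker 3 is available but not opened, probability 1/8; weight (1/3)·(1/8) = 1/24.
If it is in locker 3 (prior 1/3): only locker 1 is available, probability 1; weight (1/3)·1 = 1/3.
The weights sum to 3/8.
So P(the prize voucher in locker 3 | the attendant opened locker 1) = (1/3) / (3/8) = 8/9.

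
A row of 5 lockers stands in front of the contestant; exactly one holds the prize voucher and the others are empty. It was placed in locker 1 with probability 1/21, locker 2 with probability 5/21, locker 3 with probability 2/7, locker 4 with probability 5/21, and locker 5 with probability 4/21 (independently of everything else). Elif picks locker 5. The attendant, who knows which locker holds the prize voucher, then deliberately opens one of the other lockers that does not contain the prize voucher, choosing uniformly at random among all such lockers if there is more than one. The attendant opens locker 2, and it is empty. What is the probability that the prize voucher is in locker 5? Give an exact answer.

Apply Bayes' rule, conditioning on where the prize voucher actually is.
If it is in locker 1 (prior 1/21): the attendant has 3 equally likely choices, so probability 1/3; weight (1/21)·(1/3) = 1/63.
If it is in locker 2 (prior 5/21): the attendant opened locker 2, so this case is ruled out; weight (5/21)·0 = 0.
If it is in locker 3 (prior 2/7): the attendant has 3 equally likely choices, so probability 1/3; weight (2/7)·(1/3) = 2/21.
If it is in locker 4 (prior 5/21): the attendant has 3 equally likely choices, so probability 1/3; weight (5/21)·(1/3) = 5/63.
If it is in locker 5 (prior 4/21): the attendant has 4 equally likely choices, so probability 1/4; weight (4/21)·(1/4) = 1/21.
The weights sum to 5/21.
So P(the prize voucher in locker 5 | the attendant opened locker 2) = (1/21) / (5/21) = 1/5.

1/5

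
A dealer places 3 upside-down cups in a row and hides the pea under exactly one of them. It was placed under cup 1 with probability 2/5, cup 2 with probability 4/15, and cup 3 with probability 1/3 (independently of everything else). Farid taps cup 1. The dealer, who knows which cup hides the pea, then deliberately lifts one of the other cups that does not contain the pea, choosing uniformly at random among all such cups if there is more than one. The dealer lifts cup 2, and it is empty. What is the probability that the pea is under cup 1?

Consider each possible location of the pea in turn.
If it is under cup 1 (prior 2/5): the dealer has 2 equally likely choices, so probability 1/2; weight (2/5)·(1/2) = 1/5.
If it is under cup 2 (prior 4/15): the dealer opened cup 2, so this case is ruled out; weight (4/15)·0 = 0.
If it is under cup 3 (prior 1/3): the dealer has no choice, probability 1; weight (1/3)·1 = 1/3.
The weights sum to 8/15.
So P(the pea under cup 1 | the dealer opened cup 2) = (1/5) / (8/15) = 3/8.

3/8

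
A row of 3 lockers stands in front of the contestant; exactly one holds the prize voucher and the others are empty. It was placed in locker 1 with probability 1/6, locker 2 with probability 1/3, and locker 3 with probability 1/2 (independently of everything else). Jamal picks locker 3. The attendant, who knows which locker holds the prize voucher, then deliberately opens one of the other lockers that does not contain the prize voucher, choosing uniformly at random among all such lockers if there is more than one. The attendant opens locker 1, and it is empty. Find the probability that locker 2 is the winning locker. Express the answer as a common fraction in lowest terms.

4/7

Consider each possible location of the prize voucher in turn.
If it is in locker 1 (prior 1/6): the attendant opened locker 1, so this case is ruled out; weight (1/6)·0 = 0.
If it is in locker 2 (prior 1/3): the attendant has no choice, probability 1; weight (1/3)·1 = 1/3.
If it is in locker 3 (prior 1/2): the attendant has 2 equally likely choices, so probability 1/2; weight (1/2)·(1/2) = 1/4.
The weights sum to 7/12.
So P(the prize voucher in locker 2 | the attendant opened locker 1) = (1/3) / (7/12) = 4/7.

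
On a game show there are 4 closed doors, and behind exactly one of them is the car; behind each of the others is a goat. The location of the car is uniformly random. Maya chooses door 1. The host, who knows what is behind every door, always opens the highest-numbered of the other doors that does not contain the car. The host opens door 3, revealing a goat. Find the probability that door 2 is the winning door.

0

Apply Bayes' rule, conditioning on where the car actually is.
If it is behind either of doors 1 and 2 (prior 1/4 each): the host would have opened door 4 instead, probability 0; weight (1/4)·0 = 0 each.
If it is behind door 3 (prior 1/4): the host opened door 3, so this case is ruled out; weight (1/4)·0 = 0.
If it is behind door 4 (prior 1/4): door 3 is the highest-numbered option available, probability 1; weight (1/4)·1 = 1/4.
The weights sum to 1/4.
So P(the car behind door 2 | the host opened door 3) = 0 / (1/4) = 0.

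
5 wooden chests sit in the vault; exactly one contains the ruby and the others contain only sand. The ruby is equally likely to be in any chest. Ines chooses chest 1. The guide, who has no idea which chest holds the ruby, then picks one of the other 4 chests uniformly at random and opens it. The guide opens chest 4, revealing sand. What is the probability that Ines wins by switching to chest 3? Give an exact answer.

1/4

Because the guide chose which chest to open without knowing where the ruby is, the choice is independent of the prize location. Learning that chest 4 does not hold the ruby simply rules out that one location and leaves the remaining 4 chests still equally likely by symmetry.
So P(the ruby in chest 3) = 1/4.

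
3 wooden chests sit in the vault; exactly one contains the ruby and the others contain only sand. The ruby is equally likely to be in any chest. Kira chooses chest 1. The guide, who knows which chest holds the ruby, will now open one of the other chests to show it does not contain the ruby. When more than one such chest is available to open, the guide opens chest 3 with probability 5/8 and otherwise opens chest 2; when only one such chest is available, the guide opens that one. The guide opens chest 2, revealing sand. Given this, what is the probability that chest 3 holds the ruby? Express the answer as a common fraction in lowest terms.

8/11

Apply Bayes' rule, conditioning on where the ruby actually is.
If it is in chest 1 (prior 1/3): chest 3 is available but not opened, probability 3/8; weight (1/3)·(3/8) = 1/8.
If it is in chest 2 (prior 1/3): the guide opened chest 2, so this case is ruled out; weight (1/3)·0 = 0.
If it is in chest 3 (prior 1/3): only chest 2 is available, probability 1; weight (1/3)·1 = 1/3.
The weights sum to 11/24.
So P(the ruby in chest 3 | the guide opened chest 2) = (1/3) / (11/24) = 8/11.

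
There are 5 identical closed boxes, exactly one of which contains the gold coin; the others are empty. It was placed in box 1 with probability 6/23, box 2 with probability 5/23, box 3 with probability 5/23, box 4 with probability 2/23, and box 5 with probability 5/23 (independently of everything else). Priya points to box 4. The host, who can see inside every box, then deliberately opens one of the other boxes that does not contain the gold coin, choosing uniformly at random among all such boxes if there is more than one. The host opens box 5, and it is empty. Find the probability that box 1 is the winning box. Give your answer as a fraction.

12/35

Condition on the true location of the gold coin.
If it is in box 1 (prior 6/23): the host has 3 equally likely choices, so probability 1/3; weight (6/23)·(1/3) = 2/23.
If it is in either of boxes 2 and 3 (prior 5/23 each): the host has 3 equally likely choices, so probability 1/3; weight (5/23)·(1/3) = 5/69 each.
If it is in box 4 (prior 2/23): the host has 4 equally likely choices, so probability 1/4; weight (2/23)·(1/4) = 1/46.
If it is in box 5 (prior 5/23): the host opened box 5, so this case is ruled out; weight (5/23)·0 = 0.
The weights sum to 35/138.
So P(the gold coin in box 1 | the host opened box 5) = (2/23) / (35/138) = 12/35.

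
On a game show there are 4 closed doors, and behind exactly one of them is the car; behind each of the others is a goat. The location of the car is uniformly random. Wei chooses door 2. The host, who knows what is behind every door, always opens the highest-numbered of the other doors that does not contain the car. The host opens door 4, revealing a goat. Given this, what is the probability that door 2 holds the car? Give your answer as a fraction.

Apply Bayes' rule, conditioning on where the car actually is.
If it is behind any of doors 1, 2, and 3 (prior 1/4 each): door 4 is the highest-numbered option available, probability 1; weight (1/4)·1 = 1/4 each.
If it is behind door 4 (prior 1/4): the host opened door 4, so this case is ruled out; weight (1/4)·0 = 0.
The weights sum to 3/4.
So P(the car behind door 2 | the host opened door 4) = (1/4) / (3/4) = 1/3.

1/3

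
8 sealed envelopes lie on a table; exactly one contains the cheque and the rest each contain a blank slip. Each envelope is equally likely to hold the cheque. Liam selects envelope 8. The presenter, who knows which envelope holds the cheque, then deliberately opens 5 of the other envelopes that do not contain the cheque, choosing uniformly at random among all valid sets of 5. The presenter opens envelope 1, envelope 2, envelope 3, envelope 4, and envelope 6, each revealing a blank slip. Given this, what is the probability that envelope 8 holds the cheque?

1/8

Consider each possible location of the cheque in turn.
If it is in any of envelopes 1, 2, 3, 4, and 6 (prior 1/8 each): that envelope was opened and seen not to hold the prize — ruled out; weight (1/8)·0 = 0 each.
If it is in either of envelopes 5 and 7 (prior 1/8 each): the presenter has 6 equally likely choices, so probability 1/6; weight (1/8)·(1/6) = 1/48 each.
If it is in envelope 8 (prior 1/8): the presenter has 21 equally likely choices, so probability 1/21; weight (1/8)·(1/21) = 1/168.
The weights sum to 1/21.
So P(the cheque in envelope 8 | the presenter opened envelope 1, envelope 2, envelope 3, envelope 4, and envelope 6) = (1/168) / (1/21) = 1/8.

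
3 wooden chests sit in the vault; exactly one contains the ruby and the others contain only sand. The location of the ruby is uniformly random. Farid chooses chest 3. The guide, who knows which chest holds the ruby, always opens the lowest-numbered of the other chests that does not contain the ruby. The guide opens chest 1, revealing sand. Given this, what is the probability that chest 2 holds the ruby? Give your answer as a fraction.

1/2

Consider each possible location of the ruby in turn.
If it is in chest 1 (prior 1/3): the guide opened chest 1, so this case is ruled out; weight (1/3)·0 = 0.
If it is in either of chests 2 and 3 (prior 1/3 each): chest 1 is the lowest-numbered option available, probability 1; weight (1/3)·1 = 1/3 each.
The weights sum to 2/3.
So P(the ruby in chest 2 | the guide opened chest 1) = (1/3) / (2/3) = 1/2.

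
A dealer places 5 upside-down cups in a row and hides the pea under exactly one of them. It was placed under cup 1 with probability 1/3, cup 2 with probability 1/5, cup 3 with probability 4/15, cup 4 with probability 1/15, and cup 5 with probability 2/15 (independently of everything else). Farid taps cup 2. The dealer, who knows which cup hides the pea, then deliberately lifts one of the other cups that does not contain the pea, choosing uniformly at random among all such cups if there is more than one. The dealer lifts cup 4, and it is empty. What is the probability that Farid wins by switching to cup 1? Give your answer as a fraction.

Apply Bayes' rule, conditioning on where the pea actually is.
If it is under cup 1 (prior 1/3): the dealer has 3 equally likely choices, so probability 1/3; weight (1/3)·(1/3) = 1/9.
If it is under cup 2 (prior 1/5): the dealer has 4 equally likely choices, so probability 1/4; weight (1/5)·(1/4) = 1/20.
If it is under cup 3 (prior 4/15): the dealer has 3 equally likely choices, so probability 1/3; weight (4/15)·(1/3) = 4/45.
If it is under cup 4 (prior 1/15): the dealer opened cup 4, so this case is ruled out; weight (1/15)·0 = 0.
If it is under cup 5 (prior 2/15): the dealer has 3 equally likely choices, so probability 1/3; weight (2/15)·(1/3) = 2/45.
The weights sum to 53/180.
So P(the pea under cup 1 | the dealer opened cup 4) = (1/9) / (53/180) = 20/53.

20/53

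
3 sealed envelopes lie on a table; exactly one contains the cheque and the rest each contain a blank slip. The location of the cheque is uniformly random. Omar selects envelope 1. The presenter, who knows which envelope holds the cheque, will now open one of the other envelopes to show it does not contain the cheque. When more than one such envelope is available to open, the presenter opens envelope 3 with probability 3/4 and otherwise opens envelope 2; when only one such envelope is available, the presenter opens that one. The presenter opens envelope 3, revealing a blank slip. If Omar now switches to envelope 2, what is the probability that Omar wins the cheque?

Condition on the true location of the cheque.
If it is in envelope 1 (prior 1/3): envelope 3 is available, opened with probability 3/4; weight (1/3)·(3/4) = 1/4.
If it is in envelope 2 (prior 1/3): only envelope 3 is available, probability 1; weight (1/3)·1 = 1/3.
If it is in envelope 3 (prior 1/3): the presenter opened envelope 3, so this case is ruled out; weight (1/3)·0 = 0.
The weights sum to 7/12.
So P(the cheque in envelope 2 | the presenter opened envelope 3) = (1/3) / (7/12) = 4/7.

4/7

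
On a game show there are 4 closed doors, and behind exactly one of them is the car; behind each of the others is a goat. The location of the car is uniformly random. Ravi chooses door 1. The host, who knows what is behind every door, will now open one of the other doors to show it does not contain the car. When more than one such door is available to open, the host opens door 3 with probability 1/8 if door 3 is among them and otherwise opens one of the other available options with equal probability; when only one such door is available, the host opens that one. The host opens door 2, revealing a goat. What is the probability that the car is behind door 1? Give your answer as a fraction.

7/29

Apply Bayes' rule, conditioning on where the car actually is.
If it is behind door 1 (prior 1/4): door 3 is available but not opened; door 2 gets probability (1 − 1/8)/2 = 7/16; weight (1/4)·(7/16) = 7/64.
If it is behind door 2 (prior 1/4): the host opened door 2, so this case is ruled out; weight (1/4)·0 = 0.
If it is behind door 3 (prior 1/4): door 3 holds the prize so is unavailable; the host chooses uniformly among the 2 others, probability 1/2; weight (1/4)·(1/2) = 1/8.
If it is behind door 4 (prior 1/4): door 3 is available but not opened, probability 7/8; weight (1/4)·(7/8) = 7/32.
The weights sum to 29/64.
So P(the car behind door 1 | the host opened door 2) = (7/64) / (29/64) = 7/29.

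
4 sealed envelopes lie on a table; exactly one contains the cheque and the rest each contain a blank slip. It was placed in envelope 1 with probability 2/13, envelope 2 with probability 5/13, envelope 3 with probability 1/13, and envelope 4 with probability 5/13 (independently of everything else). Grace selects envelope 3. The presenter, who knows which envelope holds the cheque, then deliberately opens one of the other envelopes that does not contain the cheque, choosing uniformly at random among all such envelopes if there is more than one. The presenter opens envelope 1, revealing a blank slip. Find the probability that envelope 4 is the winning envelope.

15/32

Consider each possible location of the cheque in turn.
If it is in envelope 1 (prior 2/13): the presenter opened envelope 1, so this case is ruled out; weight (2/13)·0 = 0.
If it is in either of envelopes 2 and 4 (prior 5/13 each): the presenter has 2 equally likely choices, so probability 1/2; weight (5/13)·(1/2) = 5/26 each.
If it is in envelope 3 (prior 1/13): the presenter has 3 equally likely choices, so probability 1/3; weight (1/13)·(1/3) = 1/39.
The weights sum to 16/39.
So P(the cheque in envelope 4 | the presenter opened envelope 1) = (5/26) / (16/39) = 15/32.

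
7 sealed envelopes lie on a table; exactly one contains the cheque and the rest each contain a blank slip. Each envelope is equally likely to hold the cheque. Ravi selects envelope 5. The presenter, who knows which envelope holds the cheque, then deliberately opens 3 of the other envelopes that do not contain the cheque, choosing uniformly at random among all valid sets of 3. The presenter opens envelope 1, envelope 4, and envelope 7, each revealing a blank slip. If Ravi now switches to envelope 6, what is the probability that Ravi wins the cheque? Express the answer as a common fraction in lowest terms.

Condition on the true location of the cheque.
If it is in any of envelopes 1, 4, and 7 (prior 1/7 each): that envelope was opened and seen not to hold the prize — ruled out; weight (1/7)·0 = 0 each.
If it is in any of envelopes 2, 3, and 6 (prior 1/7 each): the presenter has 10 equally likely choices, so probability 1/10; weight (1/7)·(1/10) = 1/70 each.
If it is in envelope 5 (prior 1/7): the presenter has 20 equally likely choices, so probability 1/20; weight (1/7)·(1/20) = 1/140.
The weights sum to 1/20.
So P(the cheque in envelope 6 | the presenter opened envelope 1, envelope 4, and envelope 7) = (1/70) / (1/20) = 2/7.

2/7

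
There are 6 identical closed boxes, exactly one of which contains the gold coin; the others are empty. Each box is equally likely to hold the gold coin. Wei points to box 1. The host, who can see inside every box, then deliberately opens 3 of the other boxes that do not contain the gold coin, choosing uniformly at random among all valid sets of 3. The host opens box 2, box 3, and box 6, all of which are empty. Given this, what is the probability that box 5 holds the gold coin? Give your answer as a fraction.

5/12

Condition on the true location of the gold coin.
If it is in box 1 (prior 1/6): the host has 10 equally likely choices, so probability 1/10; weight (1/6)·(1/10) = 1/60.
If it is in any of boxes 2, 3, and 6 (prior 1/6 each): that box was opened and seen not to hold the prize — ruled out; weight (1/6)·0 = 0 each.
If it is in either of boxes 4 and 5 (prior 1/6 each): the host has 4 equally likely choices, so probability 1/4; weight (1/6)·(1/4) = 1/24 each.
The weights sum to 1/10.
So P(the gold coin in box 5 | the host opened box 2, box 3, and box 6) = (1/24) / (1/10) = 5/12.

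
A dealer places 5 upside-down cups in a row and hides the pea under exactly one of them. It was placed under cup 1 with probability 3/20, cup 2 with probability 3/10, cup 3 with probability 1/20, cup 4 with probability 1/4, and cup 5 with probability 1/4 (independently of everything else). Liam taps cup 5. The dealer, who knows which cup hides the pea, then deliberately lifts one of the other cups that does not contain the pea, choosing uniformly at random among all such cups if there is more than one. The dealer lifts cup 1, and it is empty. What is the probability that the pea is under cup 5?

Consider each possible location of the pea in turn.
If it is under cup 1 (prior 3/20): the dealer opened cup 1, so this case is ruled out; weight (3/20)·0 = 0.
If it is under cup 2 (prior 3/10): the dealer has 3 equally likely choices, so probability 1/3; weight (3/10)·(1/3) = 1/10.
If it is under cup 3 (prior 1/20): the dealer has 3 equally likely choices, so probability 1/3; weight (1/20)·(1/3) = 1/60.
If it is under cup 4 (prior 1/4): the dealer has 3 equally likely choices, so probability 1/3; weight (1/4)·(1/3) = 1/12.
If it is under cup 5 (prior 1/4): the dealer has 4 equally likely choices, so probability 1/4; weight (1/4)·(1/4) = 1/16.
The weights sum to 21/80.
So P(the pea under cup 5 | the dealer opened cup 1) = (1/16) / (21/80) = 5/21.

5/21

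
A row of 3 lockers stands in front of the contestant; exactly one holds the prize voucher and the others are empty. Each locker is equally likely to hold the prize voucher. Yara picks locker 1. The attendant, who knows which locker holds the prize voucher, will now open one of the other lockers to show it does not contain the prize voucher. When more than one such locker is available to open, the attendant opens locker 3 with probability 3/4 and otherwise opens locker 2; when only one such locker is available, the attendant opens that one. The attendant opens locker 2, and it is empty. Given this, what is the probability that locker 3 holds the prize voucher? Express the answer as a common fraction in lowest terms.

Consider each possible location of the prize voucher in turn.
If it is in locker 1 (prior 1/3): locker 3 is available but not opened, probability 1/4; weight (1/3)·(1/4) = 1/12.
If it is in locker 2 (prior 1/3): the attendant opened locker 2, so this case is ruled out; weight (1/3)·0 = 0.
If it is in locker 3 (prior 1/3): only locker 2 is available, probability 1; weight (1/3)·1 = 1/3.
The weights sum to 5/12.
So P(the prize voucher in locker 3 | the attendant opened locker 2) = (1/3) / (5/12) = 4/5.

4/5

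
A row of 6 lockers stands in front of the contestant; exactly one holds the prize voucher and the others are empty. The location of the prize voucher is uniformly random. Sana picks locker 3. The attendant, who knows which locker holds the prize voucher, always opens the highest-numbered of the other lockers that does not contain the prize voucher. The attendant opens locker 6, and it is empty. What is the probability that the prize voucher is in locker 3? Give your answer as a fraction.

1/5

Apply Bayes' rule, conditioning on where the prize voucher actually is.
If it is in any of lockers 1, 2, 3, 4, and 5 (prior 1/6 each): locker 6 is the highest-numbered option available, probability 1; weight (1/6)·1 = 1/6 each.
If it is in locker 6 (prior 1/6): the attendant opened locker 6, so this case is ruled out; weight (1/6)·0 = 0.
The weights sum to 5/6.
So P(the prize voucher in locker 3 | the attendant opened locker 6) = (1/6) / (5/6) = 1/5.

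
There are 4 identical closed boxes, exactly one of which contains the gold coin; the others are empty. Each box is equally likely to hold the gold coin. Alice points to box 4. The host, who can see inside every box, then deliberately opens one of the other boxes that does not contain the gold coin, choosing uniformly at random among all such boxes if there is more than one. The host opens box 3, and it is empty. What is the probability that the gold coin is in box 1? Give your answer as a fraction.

Condition on the true location of the gold coin.
If it is in either of boxes 1 and 2 (prior 1/4 each): the host has 2 equally likely choices, so probability 1/2; weight (1/4)·(1/2) = 1/8 each.
If it is in box 3 (prior 1/4): the host opened box 3, so this case is ruled out; weight (1/4)·0 = 0.
If it is in box 4 (prior 1/4): the host has 3 equally likely choices, so probability 1/3; weight (1/4)·(1/3) = 1/12.
The weights sum to 1/3.
So P(the gold coin in box 1 | the host opened box 3) = (1/8) / (1/3) = 3/8.

3/8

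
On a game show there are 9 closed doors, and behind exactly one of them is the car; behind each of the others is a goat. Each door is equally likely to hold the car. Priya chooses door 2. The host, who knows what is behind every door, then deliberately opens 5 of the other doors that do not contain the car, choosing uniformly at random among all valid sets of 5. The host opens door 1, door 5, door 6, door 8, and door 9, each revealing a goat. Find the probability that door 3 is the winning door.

Condition on the true location of the car.
If it is behind any of doors 1, 5, 6, 8, and 9 (prior 1/9 each): that door was opened and seen not to hold the prize — ruled out; weight (1/9)·0 = 0 each.
If it is behind door 2 (prior 1/9): the host has 56 equally likely choices, so probability 1/56; weight (1/9)·(1/56) = 1/504.
If it is behind any of doors 3, 4, and 7 (prior 1/9 each): the host has 21 equally likely choices, so probability 1/21; weight (1/9)·(1/21) = 1/189 each.
The weights sum to 1/56.
So P(the car behind door 3 | the host opened door 1, door 5, door 6, door 8, and door 9) = (1/189) / (1/56) = 8/27.

8/27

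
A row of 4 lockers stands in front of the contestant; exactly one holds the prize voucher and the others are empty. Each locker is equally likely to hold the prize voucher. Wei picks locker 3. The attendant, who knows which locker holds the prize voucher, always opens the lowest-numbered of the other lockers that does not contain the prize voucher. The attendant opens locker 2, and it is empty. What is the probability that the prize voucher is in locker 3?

0

Consider each possible location of the prize voucher in turn.
If it is in locker 1 (prior 1/4): locker 2 is the lowest-numbered option available, probability 1; weight (1/4)·1 = 1/4.
If it is in locker 2 (prior 1/4): the attendant opened locker 2, so this case is ruled out; weight (1/4)·0 = 0.
If it is in either of lockers 3 and 4 (prior 1/4 each): the attendant would have opened locker 1 instead, probability 0; weight (1/4)·0 = 0 each.
The weights sum to 1/4.
So P(the prize voucher in locker 3 | the attendant opened locker 2) = 0 / (1/4) = 0.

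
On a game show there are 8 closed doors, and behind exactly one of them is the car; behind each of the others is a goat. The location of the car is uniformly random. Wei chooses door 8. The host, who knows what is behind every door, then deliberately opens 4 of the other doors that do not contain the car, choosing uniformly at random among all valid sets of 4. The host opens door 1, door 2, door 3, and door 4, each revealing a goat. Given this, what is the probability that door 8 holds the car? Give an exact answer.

Apply Bayes' rule, conditioning on where the car actually is.
If it is behind any of doors 1, 2, 3, and 4 (prior 1/8 each): that door was opened and seen not to hold the prize — ruled out; weight (1/8)·0 = 0 each.
If it is behind any of doors 5, 6, and 7 (prior 1/8 each): the host has 15 equally likely choices, so probability 1/15; weight (1/8)·(1/15) = 1/120 each.
If it is behind door 8 (prior 1/8): the host has 35 equally likely choices, so probability 1/35; weight (1/8)·(1/35) = 1/280.
The weights sum to 1/35.
So P(the car behind door 8 | the host opened door 1, door 2, door 3, and door 4) = (1/280) / (1/35) = 1/8.

1/8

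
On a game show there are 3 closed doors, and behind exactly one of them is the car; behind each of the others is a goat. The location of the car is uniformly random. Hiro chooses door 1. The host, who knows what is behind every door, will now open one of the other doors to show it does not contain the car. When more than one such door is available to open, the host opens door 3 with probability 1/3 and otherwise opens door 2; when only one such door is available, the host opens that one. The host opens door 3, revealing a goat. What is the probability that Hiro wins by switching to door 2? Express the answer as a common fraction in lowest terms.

Condition on the true location of the car.
If it is behind door 1 (prior 1/3): door 3 is available, opened with probability 1/3; weight (1/3)·(1/3) = 1/9.
If it is behind door 2 (prior 1/3): only door 3 is available, probability 1; weight (1/3)·1 = 1/3.
If it is behind door 3 (prior 1/3): the host opened door 3, so this case is ruled out; weight (1/3)·0 = 0.
The weights sum to 4/9.
So P(the car behind door 2 | the host opened door 3) = (1/3) / (4/9) = 3/4.

3/4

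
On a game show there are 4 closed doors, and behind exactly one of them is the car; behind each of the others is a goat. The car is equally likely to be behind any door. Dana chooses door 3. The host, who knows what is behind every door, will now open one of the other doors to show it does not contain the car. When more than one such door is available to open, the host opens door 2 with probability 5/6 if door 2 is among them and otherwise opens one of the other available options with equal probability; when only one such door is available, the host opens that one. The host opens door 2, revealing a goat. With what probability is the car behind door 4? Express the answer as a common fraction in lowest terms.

1/3

Condition on the true location of the car.
If it is behind any of doors 1, 3, and 4 (prior 1/4 each): door 2 is available, opened with probability 5/6; weight (1/4)·(5/6) = 5/24 each.
If it is behind door 2 (prior 1/4): the host opened door 2, so this case is ruled out; weight (1/4)·0 = 0.
The weights sum to 5/8.
So P(the car behind door 4 | the host opened door 2) = (5/24) / (5/8) = 1/3.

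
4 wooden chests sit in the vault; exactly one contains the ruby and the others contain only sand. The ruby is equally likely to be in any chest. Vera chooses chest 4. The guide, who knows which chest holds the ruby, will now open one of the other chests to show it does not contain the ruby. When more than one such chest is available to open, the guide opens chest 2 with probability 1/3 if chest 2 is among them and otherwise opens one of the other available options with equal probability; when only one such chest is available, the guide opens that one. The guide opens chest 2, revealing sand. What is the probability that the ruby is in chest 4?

Consider each possible location of the ruby in turn.
If it is in any of chests 1, 3, and 4 (prior 1/4 each): chest 2 is available, opened with probability 1/3; weight (1/4)·(1/3) = 1/12 each.
If it is in chest 2 (prior 1/4): the guide opened chest 2, so this case is ruled out; weight (1/4)·0 = 0.
The weights sum to 1/4.
So P(the ruby in chest 4 | the guide opened chest 2) = (1/12) / (1/4) = 1/3.

1/3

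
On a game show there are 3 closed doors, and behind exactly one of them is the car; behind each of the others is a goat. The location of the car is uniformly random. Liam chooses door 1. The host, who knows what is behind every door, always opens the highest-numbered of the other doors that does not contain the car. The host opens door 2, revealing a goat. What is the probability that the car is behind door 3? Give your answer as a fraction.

Consider each possible location of the car in turn.
If it is behind door 1 (prior 1/3): the host would have opened door 3 instead, probability 0; weight (1/3)·0 = 0.
If it is behind door 2 (prior 1/3): the host opened door 2, so this case is ruled out; weight (1/3)·0 = 0.
If it is behind door 3 (prior 1/3): door 2 is the highest-numbered option available, probability 1; weight (1/3)·1 = 1/3.
The weights sum to 1/3.
So P(the car behind door 3 | the host opened door 2) = (1/3) / (1/3) = 1.

1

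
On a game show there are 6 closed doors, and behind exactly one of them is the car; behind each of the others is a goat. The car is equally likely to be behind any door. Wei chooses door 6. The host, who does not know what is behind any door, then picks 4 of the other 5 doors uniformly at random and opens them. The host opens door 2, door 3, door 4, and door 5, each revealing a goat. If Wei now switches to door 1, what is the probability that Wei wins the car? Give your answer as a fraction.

1/2

Apply Bayes' rule, conditioning on where the car actually is.
If it is behind either of doors 1 and 6 (prior 1/6 each): the host picks exactly this set with probability 1/5 regardless, and none is the prize; weight (1/6)·(1/5) = 1/30 each.
If it is behind any of doors 2, 3, 4, and 5 (prior 1/6 each): that door was opened and seen not to hold the prize — ruled out; weight (1/6)·0 = 0 each.
The weights sum to 1/15.
So P(the car behind door 1 | the host opened door 2, door 3, door 4, and door 5) = (1/30) / (1/15) = 1/2.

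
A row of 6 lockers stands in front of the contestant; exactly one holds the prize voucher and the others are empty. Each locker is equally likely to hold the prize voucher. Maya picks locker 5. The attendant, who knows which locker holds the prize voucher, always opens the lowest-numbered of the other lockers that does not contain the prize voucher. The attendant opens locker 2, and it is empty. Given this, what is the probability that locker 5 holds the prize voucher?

Condition on the true location of the prize voucher.
If it is in locker 1 (prior 1/6): locker 2 is the lowest-numbered option available, probability 1; weight (1/6)·1 = 1/6.
If it is in locker 2 (prior 1/6): the attendant opened locker 2, so this case is ruled out; weight (1/6)·0 = 0.
If it is in any of lockers 3, 4, 5, and 6 (prior 1/6 each): the attendant would have opened locker 1 instead, probability 0; weight (1/6)·0 = 0 each.
The weights sum to 1/6.
So P(the prize voucher in locker 5 | the attendant opened locker 2) = 0 / (1/6) = 0.

0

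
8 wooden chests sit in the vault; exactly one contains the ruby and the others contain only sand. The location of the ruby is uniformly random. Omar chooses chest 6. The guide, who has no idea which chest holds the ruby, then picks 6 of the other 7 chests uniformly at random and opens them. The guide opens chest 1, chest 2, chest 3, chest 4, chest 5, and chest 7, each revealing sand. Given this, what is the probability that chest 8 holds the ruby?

1/2

Apply Bayes' rule, conditioning on where the ruby actually is.
If it is in any of chests 1, 2, 3, 4, 5, and 7 (prior 1/8 each): that chest was opened and seen not to hold the prize — ruled out; weight (1/8)·0 = 0 each.
If it is in either of chests 6 and 8 (prior 1/8 each): the guide picks exactly this set with probability 1/7 regardless, and none is the prize; weight (1/8)·(1/7) = 1/56 each.
The weights sum to 1/28.
So P(the ruby in chest 8 | the guide opened chest 1, chest 2, chest 3, chest 4, chest 5, and chest 7) = (1/56) / (1/28) = 1/2.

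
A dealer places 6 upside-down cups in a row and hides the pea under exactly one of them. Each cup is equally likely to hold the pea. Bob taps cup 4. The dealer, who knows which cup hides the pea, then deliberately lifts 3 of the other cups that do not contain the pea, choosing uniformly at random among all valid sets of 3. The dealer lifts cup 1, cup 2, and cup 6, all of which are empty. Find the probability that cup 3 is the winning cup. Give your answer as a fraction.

Apply Bayes' rule, conditioning on where the pea actually is.
If it is under any of cups 1, 2, and 6 (prior 1/6 each): that cup was opened and seen not to hold the prize — ruled out; weight (1/6)·0 = 0 each.
If it is under either of cups 3 and 5 (prior 1/6 each): the dealer has 4 equally likely choices, so probability 1/4; weight (1/6)·(1/4) = 1/24 each.
If it is under cup 4 (prior 1/6): the dealer has 10 equally likely choices, so probability 1/10; weight (1/6)·(1/10) = 1/60.
The weights sum to 1/10.
So P(the pea under cup 3 | the dealer opened cup 1, cup 2, and cup 6) = (1/24) / (1/10) = 5/12.

5/12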